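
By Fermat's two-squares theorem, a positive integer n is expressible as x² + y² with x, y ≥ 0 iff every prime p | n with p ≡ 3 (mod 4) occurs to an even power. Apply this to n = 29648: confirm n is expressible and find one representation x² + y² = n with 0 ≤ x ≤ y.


Step 1: Factor n = 29648 = 2^4 · 17 · 109.
Step 2: Check the mod-4 condition on each prime factor: 2 = 2 (special); 17 ≡ 1 (mod 4), exponent 1; 109 ≡ 1 (mod 4), exponent 1.
All primes ≡ 3 (mod 4) appear to even exponent (or don't appear), so by the two-squares theorem n IS expressible as a sum of two squares.
Step 3: Build a representation. Group n = k² · m with k = 4 and m = 17 · 109 = 1853 (a product of primes ≡ 1 (mod 4)); a representation of m scales to one of n via (k·x)² + (k·y)² = k²(x² + y²). Each prime p ≡ 1 (mod 4) is itself a sum of two squares; find a² by testing p − a² for a perfect square:
  17: 17 − 1² = 16 = 4² ⇒ 17 = 1² + 4².
  109: 109 − 1² = 108, 109 − 2² = 105, 109 − 3² = 100 = 10² ⇒ 109 = 3² + 10².
  Combine using the Brahmagupta–Fibonacci identity (a² + b²)(c² + d²) = (ac − bd)² + (ad + bc)² = (ac + bd)² + (ad − bc)²:
  17 · 109 = 1853: from (1² + 4²)(3² + 10²), take (1·3 − 4·10, 1·10 + 4·3) = (3 − 40, 10 + 12) = (-37, 22); dropping signs (only squares matter) gives (37, 22); check 37² + 22² = 1369 + 484 = 1853 ✓.
  Scale by k = 4: (4·37, 4·22) = (148, 88).
Step 4: Order so x ≤ y and verify: 88² + 148² = 7744 + 21904 = 29648 = n. ✓

n = 29648 = 88² + 148² (one valid representation with x ≤ y).


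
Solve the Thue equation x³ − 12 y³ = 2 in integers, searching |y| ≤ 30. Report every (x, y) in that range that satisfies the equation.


The equation is x³ - 12y³ = 2. For fixed y, x³ = 12·y³ + 2, so a solution requires the RHS to be a perfect cube.
Strategy: iterate y from -30 to 30, compute RHS = 12·y³ + 2, and check whether it is a (positive or negative) perfect cube.
Check small values of y:
  y = 0: RHS = 2 is not a perfect cube.
  y = 1: RHS = 14 is not a perfect cube.
  y = -1: RHS = -10 is not a perfect cube.
  y = 2: RHS = 98 is not a perfect cube.
  y = -2: RHS = -94 is not a perfect cube.
  y = 3: RHS = 326 is not a perfect cube.
  y = -3: RHS = -322 is not a perfect cube.
Continuing the search up to |y| = 30 finds no solutions either.
No (x, y) in the scanned range satisfies the equation.

No integer solutions with |y| ≤ 30.


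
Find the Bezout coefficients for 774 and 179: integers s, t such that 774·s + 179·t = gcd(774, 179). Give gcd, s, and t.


Euclidean algorithm on (774, 179) — divide until remainder is 0:
  774 = 4 · 179 + 58
  179 = 3 · 58 + 5
  58 = 11 · 5 + 3
  5 = 1 · 3 + 2
  3 = 1 · 2 + 1
  2 = 2 · 1 + 0
gcd(774, 179) = 1.
Track Bezout coefficients alongside the remainders: start with r₀ = 774 = a·1 + b·0 (s = 1, t = 0) and r₁ = 179 = a·0 + b·1 (s = 0, t = 1); each new remainder r_{k+1} = r_{k-1} − q_k·r_k inherits s_{k+1} = s_{k-1} − q_k·s_k, t_{k+1} = t_{k-1} − q_k·t_k, so r_k = a·s_k + b·t_k at every step:
  q = 4: r = 58, s = 1 − 4·0 = 1, t = 0 − 4·1 = -4  (check: 774·1 + 179·(-4) = 58)
  q = 3: r = 5, s = 0 − 3·1 = -3, t = 1 − 3·(-4) = 13  (check: 774·(-3) + 179·13 = 5)
  q = 11: r = 3, s = 1 − 11·(-3) = 34, t = -4 − 11·13 = -147  (check: 774·34 + 179·(-147) = 3)
  q = 1: r = 2, s = -3 − 1·34 = -37, t = 13 − 1·(-147) = 160  (check: 774·(-37) + 179·160 = 2)
  q = 1: r = 1, s = 34 − 1·(-37) = 71, t = -147 − 1·160 = -307  (check: 774·71 + 179·(-307) = 1)
The row with r = 1 (the gcd) gives the Bezout coefficients s = 71, t = -307.
Result: 774 · (71) + 179 · (-307) = 1.

gcd(774, 179) = 1; s = 71, t = -307 (check: 774·71 + 179·(-307) = 1).


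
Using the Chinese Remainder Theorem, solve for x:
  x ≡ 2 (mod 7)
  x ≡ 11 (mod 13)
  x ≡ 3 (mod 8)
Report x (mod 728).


Moduli 7, 13, 8 are pairwise coprime; by CRT there is a unique solution modulo M = 7 · 13 · 8 = 728.
Solve pairwise, accumulating the modulus:
  Start with x ≡ 2 (mod 7).
  Combine with x ≡ 11 (mod 13): since gcd(7, 13) = 1, we get a unique residue mod 91.
    Write x = 2 + 7·t and substitute into x ≡ 11 (mod 13): 7·t ≡ 11 − 2 = 9 (mod 13).
    The inverse of 7 mod 13 is 2 (since 7·2 = 14 = 1·13 + 1), so t ≡ 2·9 = 18 ≡ 5 (mod 13).
    Then x = 2 + 7·5 = 37, valid modulo lcm(7, 13) = 91: x ≡ 37 (mod 91).
  Combine with x ≡ 3 (mod 8): since gcd(91, 8) = 1, we get a unique residue mod 728.
    Write x = 37 + 91·t and substitute into x ≡ 3 (mod 8): 91·t ≡ 3 − 37 = -34 (mod 8).
    Reduce coefficients mod 8: 3·t ≡ 6 (mod 8).
    The inverse of 3 mod 8 is 3 (since 3·3 = 9 = 1·8 + 1), so t ≡ 3·6 = 18 ≡ 2 (mod 8).
    Then x = 37 + 91·2 = 219, valid modulo lcm(91, 8) = 728: x ≡ 219 (mod 728).
Verify: 219 mod 7 = 2 ✓, 219 mod 13 = 11 ✓, 219 mod 8 = 3 ✓.

x ≡ 219 (mod 728).


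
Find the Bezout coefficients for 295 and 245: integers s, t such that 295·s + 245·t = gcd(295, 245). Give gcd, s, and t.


Euclidean algorithm on (295, 245) — divide until remainder is 0:
  295 = 1 · 245 + 50
  245 = 4 · 50 + 45
  50 = 1 · 45 + 5
  45 = 9 · 5 + 0
gcd(295, 245) = 5.
Track Bezout coefficients alongside the remainders: start with r₀ = 295 = a·1 + b·0 (s = 1, t = 0) and r₁ = 245 = a·0 + b·1 (s = 0, t = 1); each new remainder r_{k+1} = r_{k-1} − q_k·r_k inherits s_{k+1} = s_{k-1} − q_k·s_k, t_{k+1} = t_{k-1} − q_k·t_k, so r_k = a·s_k + b·t_k at every step:
  q = 1: r = 50, s = 1 − 1·0 = 1, t = 0 − 1·1 = -1  (check: 295·1 + 245·(-1) = 50)
  q = 4: r = 45, s = 0 − 4·1 = -4, t = 1 − 4·(-1) = 5  (check: 295·(-4) + 245·5 = 45)
  q = 1: r = 5, s = 1 − 1·(-4) = 5, t = -1 − 1·5 = -6  (check: 295·5 + 245·(-6) = 5)
The row with r = 5 (the gcd) gives the Bezout coefficients s = 5, t = -6.
Result: 295 · (5) + 245 · (-6) = 5.

gcd(295, 245) = 5; s = 5, t = -6 (check: 295·5 + 245·(-6) = 5).


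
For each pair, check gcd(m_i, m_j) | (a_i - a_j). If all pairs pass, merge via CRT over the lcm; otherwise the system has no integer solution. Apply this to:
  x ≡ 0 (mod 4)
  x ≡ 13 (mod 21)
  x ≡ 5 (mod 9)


Moduli 4, 21, 9 are not pairwise coprime, so CRT works modulo lcm(m_i) when all pairwise compatibility conditions hold.
Pairwise compatibility: gcd(m_i, m_j) must divide a_i - a_j for every pair.
Merge one congruence at a time:
  Start: x ≡ 0 (mod 4).
  Combine with x ≡ 13 (mod 21): gcd(4, 21) = 1; 13 - 0 = 13, which IS divisible by 1, so compatible.
    Write x = 0 + 4·t and substitute into x ≡ 13 (mod 21): 4·t ≡ 13 − 0 = 13 (mod 21).
    The inverse of 4 mod 21 is 16 (since 4·16 = 64 = 3·21 + 1), so t ≡ 16·13 = 208 ≡ 19 (mod 21).
    Then x = 0 + 4·19 = 76, valid modulo lcm(4, 21) = 84: x ≡ 76 (mod 84).
  Combine with x ≡ 5 (mod 9): gcd(84, 9) = 3, and 5 - 76 = -71 is NOT divisible by 3.
    ⇒ system is inconsistent (no integer solution).

No solution (the system is inconsistent).


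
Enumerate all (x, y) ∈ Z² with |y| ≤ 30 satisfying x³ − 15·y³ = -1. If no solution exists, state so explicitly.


The equation is x³ - 15y³ = -1. For fixed y, x³ = 15·y³ − 1, so a solution requires the RHS to be a perfect cube.
Strategy: iterate y from -30 to 30, compute RHS = 15·y³ − 1, and check whether it is a (positive or negative) perfect cube.
Check small values of y:
  y = 0: RHS = -1 = (-1)³ ⇒ x = -1 works.
  y = 1: RHS = 14 is not a perfect cube.
  y = -1: RHS = -16 is not a perfect cube.
  y = 2: RHS = 119 is not a perfect cube.
  y = -2: RHS = -121 is not a perfect cube.
  y = 3: RHS = 404 is not a perfect cube.
  y = -3: RHS = -406 is not a perfect cube.
Continuing the search up to |y| = 30 finds no further solutions beyond those listed.
Collected solutions: (-1, 0).

Solutions (with |y| ≤ 30): (-1, 0).


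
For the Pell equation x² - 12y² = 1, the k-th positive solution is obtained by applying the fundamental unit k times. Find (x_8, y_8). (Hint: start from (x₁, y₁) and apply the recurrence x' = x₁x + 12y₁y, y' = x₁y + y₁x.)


Step 1: Find the fundamental solution (x₁, y₁) of x² - 12y² = 1.
  Expand √12 as a continued fraction. a₀ = ⌊√12⌋ = 3; iterate m_{k+1} = d_k·a_k − m_k, d_{k+1} = (12 − m_{k+1}²)/d_k, a_{k+1} = ⌊(a₀ + m_{k+1})/d_{k+1}⌋ (starting m₀ = 0, d₀ = 1), with convergents p_k = a_k·p_{k-1} + p_{k-2}, q_k = a_k·q_{k-1} + q_{k-2} (p₋₁ = 1, q₋₁ = 0):
  k = 0: a₀ = 3; p₀/q₀ = 3/1; p₀² − 12·q₀² = 9 − 12 = -3.
  k = 1: m = 3, d = 3, a = ⌊(3 + 3)/3⌋ = 2; p/q = (2·3 + 1)/(2·1 + 0) = 7/2; p² − 12·q² = 49 − 48 = 1.
  The first convergent with p² − 12·q² = 1 gives the fundamental solution (x₁, y₁) = (7, 2).
Step 2: Apply the recurrence (x_{n+1}, y_{n+1}) = (x₁x_n + 12y₁y_n, x₁y_n + y₁x_n) repeatedly.
  From (x_1, y_1) = (7, 2): x_2 = 7·7 + 12·2·2 = 97; y_2 = 7·2 + 2·7 = 28.
  From (x_2, y_2) = (97, 28): x_3 = 7·97 + 12·2·28 = 1351; y_3 = 7·28 + 2·97 = 390.
  From (x_3, y_3) = (1351, 390): x_4 = 7·1351 + 12·2·390 = 18817; y_4 = 7·390 + 2·1351 = 5432.
  From (x_4, y_4) = (18817, 5432): x_5 = 7·18817 + 12·2·5432 = 262087; y_5 = 7·5432 + 2·18817 = 75658.
  From (x_5, y_5) = (262087, 75658): x_6 = 7·262087 + 12·2·75658 = 3650401; y_6 = 7·75658 + 2·262087 = 1053780.
  From (x_6, y_6) = (3650401, 1053780): x_7 = 7·3650401 + 12·2·1053780 = 50843527; y_7 = 7·1053780 + 2·3650401 = 14677262.
  From (x_7, y_7) = (50843527, 14677262): x_8 = 7·50843527 + 12·2·14677262 = 708158977; y_8 = 7·14677262 + 2·50843527 = 204427888.
Step 3: Verify x_8² - 12·y_8² = 501489136705686529 - 501489136705686528 = 1 (should be 1). ✓

(x_1, y_1) = (7, 2); (x_8, y_8) = (708158977, 204427888).


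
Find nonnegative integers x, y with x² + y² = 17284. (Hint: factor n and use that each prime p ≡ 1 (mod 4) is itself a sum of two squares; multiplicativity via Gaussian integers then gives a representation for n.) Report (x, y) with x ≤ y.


Step 1: Factor n = 17284 = 2^2 · 29 · 149.
Step 2: Check the mod-4 condition on each prime factor: 2 = 2 (special); 29 ≡ 1 (mod 4), exponent 1; 149 ≡ 1 (mod 4), exponent 1.
All primes ≡ 3 (mod 4) appear to even exponent (or don't appear), so by the two-squares theorem n IS expressible as a sum of two squares.
Step 3: Build a representation. Group n = k² · m with k = 2 and m = 29 · 149 = 4321 (a product of primes ≡ 1 (mod 4)); a representation of m scales to one of n via (k·x)² + (k·y)² = k²(x² + y²). Each prime p ≡ 1 (mod 4) is itself a sum of two squares; find a² by testing p − a² for a perfect square:
  29: 29 − 1² = 28, 29 − 2² = 25 = 5² ⇒ 29 = 2² + 5².
  149: 149 − 1² = 148, 149 − 2² = 145, 149 − 3² = 140, 149 − 4² = 133, 149 − 5² = 124, 149 − 6² = 113, 149 − 7² = 100 = 10² ⇒ 149 = 7² + 10².
  Combine using the Brahmagupta–Fibonacci identity (a² + b²)(c² + d²) = (ac − bd)² + (ad + bc)² = (ac + bd)² + (ad − bc)²:
  29 · 149 = 4321: from (2² + 5²)(7² + 10²), take (2·7 − 5·10, 2·10 + 5·7) = (14 − 50, 20 + 35) = (-36, 55); dropping signs (only squares matter) gives (36, 55); check 36² + 55² = 1296 + 3025 = 4321 ✓.
  Scale by k = 2: (2·36, 2·55) = (72, 110).
Step 4: Order so x ≤ y and verify: 72² + 110² = 5184 + 12100 = 17284 = n. ✓

n = 17284 = 72² + 110² (one valid representation with x ≤ y).


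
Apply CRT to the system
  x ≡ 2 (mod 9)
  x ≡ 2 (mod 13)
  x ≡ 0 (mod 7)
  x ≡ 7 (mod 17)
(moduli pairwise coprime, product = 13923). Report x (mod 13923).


Product of moduli M = 9 · 13 · 7 · 17 = 13923.
Merge one congruence at a time:
  Start: x ≡ 2 (mod 9).
  Combine with x ≡ 2 (mod 13); new modulus lcm = 117.
    Write x = 2 + 9·t and substitute into x ≡ 2 (mod 13): 9·t ≡ 2 − 2 = 0 (mod 13).
    The inverse of 9 mod 13 is 3 (since 9·3 = 27 = 2·13 + 1), so t ≡ 3·0 = 0 ≡ 0 (mod 13).
    Then x = 2 + 9·0 = 2, valid modulo lcm(9, 13) = 117: x ≡ 2 (mod 117).
  Combine with x ≡ 0 (mod 7); new modulus lcm = 819.
    Write x = 2 + 117·t and substitute into x ≡ 0 (mod 7): 117·t ≡ 0 − 2 = -2 (mod 7).
    Reduce coefficients mod 7: 5·t ≡ 5 (mod 7).
    The inverse of 5 mod 7 is 3 (since 5·3 = 15 = 2·7 + 1), so t ≡ 3·5 = 15 ≡ 1 (mod 7).
    Then x = 2 + 117·1 = 119, valid modulo lcm(117, 7) = 819: x ≡ 119 (mod 819).
  Combine with x ≡ 7 (mod 17); new modulus lcm = 13923.
    Write x = 119 + 819·t and substitute into x ≡ 7 (mod 17): 819·t ≡ 7 − 119 = -112 (mod 17).
    Reduce coefficients mod 17: 3·t ≡ 7 (mod 17).
    The inverse of 3 mod 17 is 6 (since 3·6 = 18 = 1·17 + 1), so t ≡ 6·7 = 42 ≡ 8 (mod 17).
    Then x = 119 + 819·8 = 6671, valid modulo lcm(819, 17) = 13923: x ≡ 6671 (mod 13923).
Verify against each original: 6671 mod 9 = 2, 6671 mod 13 = 2, 6671 mod 7 = 0, 6671 mod 17 = 7.

x ≡ 6671 (mod 13923).


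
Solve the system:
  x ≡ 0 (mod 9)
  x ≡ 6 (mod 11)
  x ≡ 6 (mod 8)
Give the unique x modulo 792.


Moduli 9, 11, 8 are pairwise coprime; by CRT there is a unique solution modulo M = 9 · 11 · 8 = 792.
Solve pairwise, accumulating the modulus:
  Start with x ≡ 0 (mod 9).
  Combine with x ≡ 6 (mod 11): since gcd(9, 11) = 1, we get a unique residue mod 99.
    Write x = 0 + 9·t and substitute into x ≡ 6 (mod 11): 9·t ≡ 6 − 0 = 6 (mod 11).
    The inverse of 9 mod 11 is 5 (since 9·5 = 45 = 4·11 + 1), so t ≡ 5·6 = 30 ≡ 8 (mod 11).
    Then x = 0 + 9·8 = 72, valid modulo lcm(9, 11) = 99: x ≡ 72 (mod 99).
  Combine with x ≡ 6 (mod 8): since gcd(99, 8) = 1, we get a unique residue mod 792.
    Write x = 72 + 99·t and substitute into x ≡ 6 (mod 8): 99·t ≡ 6 − 72 = -66 (mod 8).
    Reduce coefficients mod 8: 3·t ≡ 6 (mod 8).
    The inverse of 3 mod 8 is 3 (since 3·3 = 9 = 1·8 + 1), so t ≡ 3·6 = 18 ≡ 2 (mod 8).
    Then x = 72 + 99·2 = 270, valid modulo lcm(99, 8) = 792: x ≡ 270 (mod 792).
Verify: 270 mod 9 = 0 ✓, 270 mod 11 = 6 ✓, 270 mod 8 = 6 ✓.

x ≡ 270 (mod 792).


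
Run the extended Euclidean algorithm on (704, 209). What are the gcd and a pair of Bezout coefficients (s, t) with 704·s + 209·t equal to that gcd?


Euclidean algorithm on (704, 209) — divide until remainder is 0:
  704 = 3 · 209 + 77
  209 = 2 · 77 + 55
  77 = 1 · 55 + 22
  55 = 2 · 22 + 11
  22 = 2 · 11 + 0
gcd(704, 209) = 11.
Track Bezout coefficients alongside the remainders: start with r₀ = 704 = a·1 + b·0 (s = 1, t = 0) and r₁ = 209 = a·0 + b·1 (s = 0, t = 1); each new remainder r_{k+1} = r_{k-1} − q_k·r_k inherits s_{k+1} = s_{k-1} − q_k·s_k, t_{k+1} = t_{k-1} − q_k·t_k, so r_k = a·s_k + b·t_k at every step:
  q = 3: r = 77, s = 1 − 3·0 = 1, t = 0 − 3·1 = -3  (check: 704·1 + 209·(-3) = 77)
  q = 2: r = 55, s = 0 − 2·1 = -2, t = 1 − 2·(-3) = 7  (check: 704·(-2) + 209·7 = 55)
  q = 1: r = 22, s = 1 − 1·(-2) = 3, t = -3 − 1·7 = -10  (check: 704·3 + 209·(-10) = 22)
  q = 2: r = 11, s = -2 − 2·3 = -8, t = 7 − 2·(-10) = 27  (check: 704·(-8) + 209·27 = 11)
The row with r = 11 (the gcd) gives the Bezout coefficients s = -8, t = 27.
Result: 704 · (-8) + 209 · (27) = 11.

gcd(704, 209) = 11; s = -8, t = 27 (check: 704·(-8) + 209·27 = 11).


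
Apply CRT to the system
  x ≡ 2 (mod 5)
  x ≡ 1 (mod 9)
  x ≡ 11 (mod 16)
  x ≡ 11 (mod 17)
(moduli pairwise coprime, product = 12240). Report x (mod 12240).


Product of moduli M = 5 · 9 · 16 · 17 = 12240.
Merge one congruence at a time:
  Start: x ≡ 2 (mod 5).
  Combine with x ≡ 1 (mod 9); new modulus lcm = 45.
    Write x = 2 + 5·t and substitute into x ≡ 1 (mod 9): 5·t ≡ 1 − 2 = -1 (mod 9).
    Reduce coefficients mod 9: 5·t ≡ 8 (mod 9).
    The inverse of 5 mod 9 is 2 (since 5·2 = 10 = 1·9 + 1), so t ≡ 2·8 = 16 ≡ 7 (mod 9).
    Then x = 2 + 5·7 = 37, valid modulo lcm(5, 9) = 45: x ≡ 37 (mod 45).
  Combine with x ≡ 11 (mod 16); new modulus lcm = 720.
    Write x = 37 + 45·t and substitute into x ≡ 11 (mod 16): 45·t ≡ 11 − 37 = -26 (mod 16).
    Reduce coefficients mod 16: 13·t ≡ 6 (mod 16).
    The inverse of 13 mod 16 is 5 (since 13·5 = 65 = 4·16 + 1), so t ≡ 5·6 = 30 ≡ 14 (mod 16).
    Then x = 37 + 45·14 = 667, valid modulo lcm(45, 16) = 720: x ≡ 667 (mod 720).
  Combine with x ≡ 11 (mod 17); new modulus lcm = 12240.
    Write x = 667 + 720·t and substitute into x ≡ 11 (mod 17): 720·t ≡ 11 − 667 = -656 (mod 17).
    Reduce coefficients mod 17: 6·t ≡ 7 (mod 17).
    The inverse of 6 mod 17 is 3 (since 6·3 = 18 = 1·17 + 1), so t ≡ 3·7 = 21 ≡ 4 (mod 17).
    Then x = 667 + 720·4 = 3547, valid modulo lcm(720, 17) = 12240: x ≡ 3547 (mod 12240).
Verify against each original: 3547 mod 5 = 2, 3547 mod 9 = 1, 3547 mod 16 = 11, 3547 mod 17 = 11.

x ≡ 3547 (mod 12240).


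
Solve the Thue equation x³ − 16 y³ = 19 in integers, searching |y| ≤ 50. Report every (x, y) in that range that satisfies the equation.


The equation is x³ - 16y³ = 19. For fixed y, x³ = 16·y³ + 19, so a solution requires the RHS to be a perfect cube.
Strategy: iterate y from -50 to 50, compute RHS = 16·y³ + 19, and check whether it is a (positive or negative) perfect cube.
Check small values of y:
  y = 0: RHS = 19 is not a perfect cube.
  y = 1: RHS = 35 is not a perfect cube.
  y = -1: RHS = 3 is not a perfect cube.
  y = 2: RHS = 147 is not a perfect cube.
  y = -2: RHS = -109 is not a perfect cube.
  y = 3: RHS = 451 is not a perfect cube.
  y = -3: RHS = -413 is not a perfect cube.
Continuing the search up to |y| = 50 finds no solutions either.
No (x, y) in the scanned range satisfies the equation.

No integer solutions with |y| ≤ 50.


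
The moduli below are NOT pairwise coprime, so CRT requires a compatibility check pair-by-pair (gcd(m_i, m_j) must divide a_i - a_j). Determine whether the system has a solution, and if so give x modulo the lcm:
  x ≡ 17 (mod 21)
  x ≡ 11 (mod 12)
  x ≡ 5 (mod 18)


Moduli 21, 12, 18 are not pairwise coprime, so CRT works modulo lcm(m_i) when all pairwise compatibility conditions hold.
Pairwise compatibility: gcd(m_i, m_j) must divide a_i - a_j for every pair.
Merge one congruence at a time:
  Start: x ≡ 17 (mod 21).
  Combine with x ≡ 11 (mod 12): gcd(21, 12) = 3; 11 - 17 = -6, which IS divisible by 3, so compatible.
    Write x = 17 + 21·t and substitute into x ≡ 11 (mod 12): 21·t ≡ 11 − 17 = -6 (mod 12).
    Divide the congruence (and modulus) by g = 3: 7·t ≡ -2 (mod 4).
    Reduce coefficients mod 4: 3·t ≡ 2 (mod 4).
    The inverse of 3 mod 4 is 3 (since 3·3 = 9 = 2·4 + 1), so t ≡ 3·2 = 6 ≡ 2 (mod 4).
    Then x = 17 + 21·2 = 59, valid modulo lcm(21, 12) = 84: x ≡ 59 (mod 84).
  Combine with x ≡ 5 (mod 18): gcd(84, 18) = 6; 5 - 59 = -54, which IS divisible by 6, so compatible.
    Write x = 59 + 84·t and substitute into x ≡ 5 (mod 18): 84·t ≡ 5 − 59 = -54 (mod 18).
    Divide the congruence (and modulus) by g = 6: 14·t ≡ -9 (mod 3).
    Reduce coefficients mod 3: 2·t ≡ 0 (mod 3).
    The inverse of 2 mod 3 is 2 (since 2·2 = 4 = 1·3 + 1), so t ≡ 2·0 = 0 ≡ 0 (mod 3).
    Then x = 59 + 84·0 = 59, valid modulo lcm(84, 18) = 252: x ≡ 59 (mod 252).
Verify: 59 mod 21 = 17, 59 mod 12 = 11, 59 mod 18 = 5.

x ≡ 59 (mod 252).


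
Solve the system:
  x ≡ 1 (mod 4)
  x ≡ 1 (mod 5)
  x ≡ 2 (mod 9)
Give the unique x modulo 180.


Moduli 4, 5, 9 are pairwise coprime; by CRT there is a unique solution modulo M = 4 · 5 · 9 = 180.
Solve pairwise, accumulating the modulus:
  Start with x ≡ 1 (mod 4).
  Combine with x ≡ 1 (mod 5): since gcd(4, 5) = 1, we get a unique residue mod 20.
    Write x = 1 + 4·t and substitute into x ≡ 1 (mod 5): 4·t ≡ 1 − 1 = 0 (mod 5).
    The inverse of 4 mod 5 is 4 (since 4·4 = 16 = 3·5 + 1), so t ≡ 4·0 = 0 ≡ 0 (mod 5).
    Then x = 1 + 4·0 = 1, valid modulo lcm(4, 5) = 20: x ≡ 1 (mod 20).
  Combine with x ≡ 2 (mod 9): since gcd(20, 9) = 1, we get a unique residue mod 180.
    Write x = 1 + 20·t and substitute into x ≡ 2 (mod 9): 20·t ≡ 2 − 1 = 1 (mod 9).
    Reduce coefficients mod 9: 2·t ≡ 1 (mod 9).
    The inverse of 2 mod 9 is 5 (since 2·5 = 10 = 1·9 + 1), so t ≡ 5·1 = 5 ≡ 5 (mod 9).
    Then x = 1 + 20·5 = 101, valid modulo lcm(20, 9) = 180: x ≡ 101 (mod 180).
Verify: 101 mod 4 = 1 ✓, 101 mod 5 = 1 ✓, 101 mod 9 = 2 ✓.

x ≡ 101 (mod 180).


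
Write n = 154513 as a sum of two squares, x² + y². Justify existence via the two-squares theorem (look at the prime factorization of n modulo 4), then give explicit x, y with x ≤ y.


Step 1: Factor n = 154513 = 17 · 61 · 149.
Step 2: Check the mod-4 condition on each prime factor: 17 ≡ 1 (mod 4), exponent 1; 61 ≡ 1 (mod 4), exponent 1; 149 ≡ 1 (mod 4), exponent 1.
All primes ≡ 3 (mod 4) appear to even exponent (or don't appear), so by the two-squares theorem n IS expressible as a sum of two squares.
Step 3: Build a representation. Here n = 17 · 61 · 149 is a product of primes ≡ 1 (mod 4). Each prime p ≡ 1 (mod 4) is itself a sum of two squares; find a² by testing p − a² for a perfect square:
  17: 17 − 1² = 16 = 4² ⇒ 17 = 1² + 4².
  61: 61 − 1² = 60, 61 − 2² = 57, 61 − 3² = 52, 61 − 4² = 45, 61 − 5² = 36 = 6² ⇒ 61 = 5² + 6².
  149: 149 − 1² = 148, 149 − 2² = 145, 149 − 3² = 140, 149 − 4² = 133, 149 − 5² = 124, 149 − 6² = 113, 149 − 7² = 100 = 10² ⇒ 149 = 7² + 10².
  Combine using the Brahmagupta–Fibonacci identity (a² + b²)(c² + d²) = (ac − bd)² + (ad + bc)² = (ac + bd)² + (ad − bc)²:
  17 · 61 = 1037: from (1² + 4²)(5² + 6²), take (1·5 − 4·6, 1·6 + 4·5) = (5 − 24, 6 + 20) = (-19, 26); dropping signs (only squares matter) gives (19, 26); check 19² + 26² = 361 + 676 = 1037 ✓.
  1037 · 149 = 154513: from (19² + 26²)(7² + 10²), take (19·7 − 26·10, 19·10 + 26·7) = (133 − 260, 190 + 182) = (-127, 372); dropping signs (only squares matter) gives (127, 372); check 127² + 372² = 16129 + 138384 = 154513 ✓.
Step 4: Order so x ≤ y and verify: 127² + 372² = 16129 + 138384 = 154513 = n. ✓

n = 154513 = 127² + 372² (one valid representation with x ≤ y).


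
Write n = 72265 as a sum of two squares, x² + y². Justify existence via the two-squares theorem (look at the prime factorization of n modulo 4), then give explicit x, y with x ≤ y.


Step 1: Factor n = 72265 = 5 · 97 · 149.
Step 2: Check the mod-4 condition on each prime factor: 5 ≡ 1 (mod 4), exponent 1; 97 ≡ 1 (mod 4), exponent 1; 149 ≡ 1 (mod 4), exponent 1.
All primes ≡ 3 (mod 4) appear to even exponent (or don't appear), so by the two-squares theorem n IS expressible as a sum of two squares.
Step 3: Build a representation. Here n = 5 · 97 · 149 is a product of primes ≡ 1 (mod 4). Each prime p ≡ 1 (mod 4) is itself a sum of two squares; find a² by testing p − a² for a perfect square:
  5: 5 − 1² = 4 = 2² ⇒ 5 = 1² + 2².
  97: 97 − 1² = 96, 97 − 2² = 93, 97 − 3² = 88, 97 − 4² = 81 = 9² ⇒ 97 = 4² + 9².
  149: 149 − 1² = 148, 149 − 2² = 145, 149 − 3² = 140, 149 − 4² = 133, 149 − 5² = 124, 149 − 6² = 113, 149 − 7² = 100 = 10² ⇒ 149 = 7² + 10².
  Combine using the Brahmagupta–Fibonacci identity (a² + b²)(c² + d²) = (ac − bd)² + (ad + bc)² = (ac + bd)² + (ad − bc)²:
  5 · 97 = 485: from (1² + 2²)(4² + 9²), take (1·4 − 2·9, 1·9 + 2·4) = (4 − 18, 9 + 8) = (-14, 17); dropping signs (only squares matter) gives (14, 17); check 14² + 17² = 196 + 289 = 485 ✓.
  485 · 149 = 72265: from (14² + 17²)(7² + 10²), take (14·7 − 17·10, 14·10 + 17·7) = (98 − 170, 140 + 119) = (-72, 259); dropping signs (only squares matter) gives (72, 259); check 72² + 259² = 5184 + 67081 = 72265 ✓.
Step 4: Order so x ≤ y and verify: 72² + 259² = 5184 + 67081 = 72265 = n. ✓

n = 72265 = 72² + 259² (one valid representation with x ≤ y).


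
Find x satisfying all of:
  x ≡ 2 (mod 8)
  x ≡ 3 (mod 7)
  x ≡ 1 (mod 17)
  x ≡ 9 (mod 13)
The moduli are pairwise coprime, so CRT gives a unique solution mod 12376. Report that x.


Product of moduli M = 8 · 7 · 17 · 13 = 12376.
Merge one congruence at a time:
  Start: x ≡ 2 (mod 8).
  Combine with x ≡ 3 (mod 7); new modulus lcm = 56.
    Write x = 2 + 8·t and substitute into x ≡ 3 (mod 7): 8·t ≡ 3 − 2 = 1 (mod 7).
    Reduce coefficients mod 7: 1·t ≡ 1 (mod 7).
    So t ≡ 1 (mod 7).
    Then x = 2 + 8·1 = 10, valid modulo lcm(8, 7) = 56: x ≡ 10 (mod 56).
  Combine with x ≡ 1 (mod 17); new modulus lcm = 952.
    Write x = 10 + 56·t and substitute into x ≡ 1 (mod 17): 56·t ≡ 1 − 10 = -9 (mod 17).
    Reduce coefficients mod 17: 5·t ≡ 8 (mod 17).
    The inverse of 5 mod 17 is 7 (since 5·7 = 35 = 2·17 + 1), so t ≡ 7·8 = 56 ≡ 5 (mod 17).
    Then x = 10 + 56·5 = 290, valid modulo lcm(56, 17) = 952: x ≡ 290 (mod 952).
  Combine with x ≡ 9 (mod 13); new modulus lcm = 12376.
    Write x = 290 + 952·t and substitute into x ≡ 9 (mod 13): 952·t ≡ 9 − 290 = -281 (mod 13).
    Reduce coefficients mod 13: 3·t ≡ 5 (mod 13).
    The inverse of 3 mod 13 is 9 (since 3·9 = 27 = 2·13 + 1), so t ≡ 9·5 = 45 ≡ 6 (mod 13).
    Then x = 290 + 952·6 = 6002, valid modulo lcm(952, 13) = 12376: x ≡ 6002 (mod 12376).
Verify against each original: 6002 mod 8 = 2, 6002 mod 7 = 3, 6002 mod 17 = 1, 6002 mod 13 = 9.

x ≡ 6002 (mod 12376).


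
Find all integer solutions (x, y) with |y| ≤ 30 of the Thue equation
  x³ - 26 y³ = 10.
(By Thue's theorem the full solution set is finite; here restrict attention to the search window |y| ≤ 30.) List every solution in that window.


The equation is x³ - 26y³ = 10. For fixed y, x³ = 26·y³ + 10, so a solution requires the RHS to be a perfect cube.
Strategy: iterate y from -30 to 30, compute RHS = 26·y³ + 10, and check whether it is a (positive or negative) perfect cube.
Check small values of y:
  y = 0: RHS = 10 is not a perfect cube.
  y = 1: RHS = 36 is not a perfect cube.
  y = -1: RHS = -16 is not a perfect cube.
  y = 2: RHS = 218 is not a perfect cube.
  y = -2: RHS = -198 is not a perfect cube.
  y = 3: RHS = 712 is not a perfect cube.
  y = -3: RHS = -692 is not a perfect cube.
Continuing the search up to |y| = 30 finds no solutions either.
No (x, y) in the scanned range satisfies the equation.

No integer solutions with |y| ≤ 30.


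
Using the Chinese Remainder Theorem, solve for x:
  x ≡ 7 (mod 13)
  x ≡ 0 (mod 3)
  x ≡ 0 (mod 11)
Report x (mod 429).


Moduli 13, 3, 11 are pairwise coprime; by CRT there is a unique solution modulo M = 13 · 3 · 11 = 429.
Solve pairwise, accumulating the modulus:
  Start with x ≡ 7 (mod 13).
  Combine with x ≡ 0 (mod 3): since gcd(13, 3) = 1, we get a unique residue mod 39.
    Write x = 7 + 13·t and substitute into x ≡ 0 (mod 3): 13·t ≡ 0 − 7 = -7 (mod 3).
    Reduce coefficients mod 3: 1·t ≡ 2 (mod 3).
    So t ≡ 2 (mod 3).
    Then x = 7 + 13·2 = 33, valid modulo lcm(13, 3) = 39: x ≡ 33 (mod 39).
  Combine with x ≡ 0 (mod 11): since gcd(39, 11) = 1, we get a unique residue mod 429.
    Write x = 33 + 39·t and substitute into x ≡ 0 (mod 11): 39·t ≡ 0 − 33 = -33 (mod 11).
    Reduce coefficients mod 11: 6·t ≡ 0 (mod 11).
    The inverse of 6 mod 11 is 2 (since 6·2 = 12 = 1·11 + 1), so t ≡ 2·0 = 0 ≡ 0 (mod 11).
    Then x = 33 + 39·0 = 33, valid modulo lcm(39, 11) = 429: x ≡ 33 (mod 429).
Verify: 33 mod 13 = 7 ✓, 33 mod 3 = 0 ✓, 33 mod 11 = 0 ✓.

x ≡ 33 (mod 429).


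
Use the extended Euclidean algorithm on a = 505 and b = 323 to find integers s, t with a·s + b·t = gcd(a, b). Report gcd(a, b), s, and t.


Euclidean algorithm on (505, 323) — divide until remainder is 0:
  505 = 1 · 323 + 182
  323 = 1 · 182 + 141
  182 = 1 · 141 + 41
  141 = 3 · 41 + 18
  41 = 2 · 18 + 5
  18 = 3 · 5 + 3
  5 = 1 · 3 + 2
  3 = 1 · 2 + 1
  2 = 2 · 1 + 0
gcd(505, 323) = 1.
Track Bezout coefficients alongside the remainders: start with r₀ = 505 = a·1 + b·0 (s = 1, t = 0) and r₁ = 323 = a·0 + b·1 (s = 0, t = 1); each new remainder r_{k+1} = r_{k-1} − q_k·r_k inherits s_{k+1} = s_{k-1} − q_k·s_k, t_{k+1} = t_{k-1} − q_k·t_k, so r_k = a·s_k + b·t_k at every step:
  q = 1: r = 182, s = 1 − 1·0 = 1, t = 0 − 1·1 = -1  (check: 505·1 + 323·(-1) = 182)
  q = 1: r = 141, s = 0 − 1·1 = -1, t = 1 − 1·(-1) = 2  (check: 505·(-1) + 323·2 = 141)
  q = 1: r = 41, s = 1 − 1·(-1) = 2, t = -1 − 1·2 = -3  (check: 505·2 + 323·(-3) = 41)
  q = 3: r = 18, s = -1 − 3·2 = -7, t = 2 − 3·(-3) = 11  (check: 505·(-7) + 323·11 = 18)
  q = 2: r = 5, s = 2 − 2·(-7) = 16, t = -3 − 2·11 = -25  (check: 505·16 + 323·(-25) = 5)
  q = 3: r = 3, s = -7 − 3·16 = -55, t = 11 − 3·(-25) = 86  (check: 505·(-55) + 323·86 = 3)
  q = 1: r = 2, s = 16 − 1·(-55) = 71, t = -25 − 1·86 = -111  (check: 505·71 + 323·(-111) = 2)
  q = 1: r = 1, s = -55 − 1·71 = -126, t = 86 − 1·(-111) = 197  (check: 505·(-126) + 323·197 = 1)
The row with r = 1 (the gcd) gives the Bezout coefficients s = -126, t = 197.
Result: 505 · (-126) + 323 · (197) = 1.

gcd(505, 323) = 1; s = -126, t = 197 (check: 505·(-126) + 323·197 = 1).


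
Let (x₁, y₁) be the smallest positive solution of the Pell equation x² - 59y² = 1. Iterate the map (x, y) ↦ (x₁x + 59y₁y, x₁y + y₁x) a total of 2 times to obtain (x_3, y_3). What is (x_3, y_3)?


Step 1: Find the fundamental solution (x₁, y₁) of x² - 59y² = 1.
  Expand √59 as a continued fraction. a₀ = ⌊√59⌋ = 7; iterate m_{k+1} = d_k·a_k − m_k, d_{k+1} = (59 − m_{k+1}²)/d_k, a_{k+1} = ⌊(a₀ + m_{k+1})/d_{k+1}⌋ (starting m₀ = 0, d₀ = 1), with convergents p_k = a_k·p_{k-1} + p_{k-2}, q_k = a_k·q_{k-1} + q_{k-2} (p₋₁ = 1, q₋₁ = 0):
  k = 0: a₀ = 7; p₀/q₀ = 7/1; p₀² − 59·q₀² = 49 − 59 = -10.
  k = 1: m = 7, d = 10, a = ⌊(7 + 7)/10⌋ = 1; p/q = (1·7 + 1)/(1·1 + 0) = 8/1; p² − 59·q² = 64 − 59 = 5.
  k = 2: m = 3, d = 5, a = ⌊(7 + 3)/5⌋ = 2; p/q = (2·8 + 7)/(2·1 + 1) = 23/3; p² − 59·q² = 529 − 531 = -2.
  k = 3: m = 7, d = 2, a = ⌊(7 + 7)/2⌋ = 7; p/q = (7·23 + 8)/(7·3 + 1) = 169/22; p² − 59·q² = 28561 − 28556 = 5.
  k = 4: m = 7, d = 5, a = ⌊(7 + 7)/5⌋ = 2; p/q = (2·169 + 23)/(2·22 + 3) = 361/47; p² − 59·q² = 130321 − 130331 = -10.
  k = 5: m = 3, d = 10, a = ⌊(7 + 3)/10⌋ = 1; p/q = (1·361 + 169)/(1·47 + 22) = 530/69; p² − 59·q² = 280900 − 280899 = 1.
  The first convergent with p² − 59·q² = 1 gives the fundamental solution (x₁, y₁) = (530, 69).
Step 2: Apply the recurrence (x_{n+1}, y_{n+1}) = (x₁x_n + 59y₁y_n, x₁y_n + y₁x_n) repeatedly.
  From (x_1, y_1) = (530, 69): x_2 = 530·530 + 59·69·69 = 561799; y_2 = 530·69 + 69·530 = 73140.
  From (x_2, y_2) = (561799, 73140): x_3 = 530·561799 + 59·69·73140 = 595506410; y_3 = 530·73140 + 69·561799 = 77528331.
Step 3: Verify x_3² - 59·y_3² = 354627884351088100 - 354627884351088099 = 1 (should be 1). ✓

(x_1, y_1) = (530, 69); (x_3, y_3) = (595506410, 77528331).


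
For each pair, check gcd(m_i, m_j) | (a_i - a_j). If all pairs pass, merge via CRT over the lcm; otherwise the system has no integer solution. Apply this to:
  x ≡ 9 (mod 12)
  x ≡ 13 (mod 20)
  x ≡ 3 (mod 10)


Moduli 12, 20, 10 are not pairwise coprime, so CRT works modulo lcm(m_i) when all pairwise compatibility conditions hold.
Pairwise compatibility: gcd(m_i, m_j) must divide a_i - a_j for every pair.
Merge one congruence at a time:
  Start: x ≡ 9 (mod 12).
  Combine with x ≡ 13 (mod 20): gcd(12, 20) = 4; 13 - 9 = 4, which IS divisible by 4, so compatible.
    Write x = 9 + 12·t and substitute into x ≡ 13 (mod 20): 12·t ≡ 13 − 9 = 4 (mod 20).
    Divide the congruence (and modulus) by g = 4: 3·t ≡ 1 (mod 5).
    The inverse of 3 mod 5 is 2 (since 3·2 = 6 = 1·5 + 1), so t ≡ 2·1 = 2 ≡ 2 (mod 5).
    Then x = 9 + 12·2 = 33, valid modulo lcm(12, 20) = 60: x ≡ 33 (mod 60).
  Combine with x ≡ 3 (mod 10): gcd(60, 10) = 10; 3 - 33 = -30, which IS divisible by 10, so compatible.
    Write x = 33 + 60·t and substitute into x ≡ 3 (mod 10): 60·t ≡ 3 − 33 = -30 (mod 10).
    Divide the congruence (and modulus) by g = 10: 6·t ≡ -3 (mod 1).
    Modulo 1 every t works; take t = 0.
    Then x = 33 + 60·0 = 33, valid modulo lcm(60, 10) = 60: x ≡ 33 (mod 60).
Verify: 33 mod 12 = 9, 33 mod 20 = 13, 33 mod 10 = 3.

x ≡ 33 (mod 60).


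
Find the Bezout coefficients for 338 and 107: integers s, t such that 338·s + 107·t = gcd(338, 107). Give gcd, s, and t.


Euclidean algorithm on (338, 107) — divide until remainder is 0:
  338 = 3 · 107 + 17
  107 = 6 · 17 + 5
  17 = 3 · 5 + 2
  5 = 2 · 2 + 1
  2 = 2 · 1 + 0
gcd(338, 107) = 1.
Track Bezout coefficients alongside the remainders: start with r₀ = 338 = a·1 + b·0 (s = 1, t = 0) and r₁ = 107 = a·0 + b·1 (s = 0, t = 1); each new remainder r_{k+1} = r_{k-1} − q_k·r_k inherits s_{k+1} = s_{k-1} − q_k·s_k, t_{k+1} = t_{k-1} − q_k·t_k, so r_k = a·s_k + b·t_k at every step:
  q = 3: r = 17, s = 1 − 3·0 = 1, t = 0 − 3·1 = -3  (check: 338·1 + 107·(-3) = 17)
  q = 6: r = 5, s = 0 − 6·1 = -6, t = 1 − 6·(-3) = 19  (check: 338·(-6) + 107·19 = 5)
  q = 3: r = 2, s = 1 − 3·(-6) = 19, t = -3 − 3·19 = -60  (check: 338·19 + 107·(-60) = 2)
  q = 2: r = 1, s = -6 − 2·19 = -44, t = 19 − 2·(-60) = 139  (check: 338·(-44) + 107·139 = 1)
The row with r = 1 (the gcd) gives the Bezout coefficients s = -44, t = 139.
Result: 338 · (-44) + 107 · (139) = 1.

gcd(338, 107) = 1; s = -44, t = 139 (check: 338·(-44) + 107·139 = 1).


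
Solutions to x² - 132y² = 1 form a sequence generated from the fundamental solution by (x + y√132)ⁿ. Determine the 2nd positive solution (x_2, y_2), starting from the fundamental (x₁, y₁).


Step 1: Find the fundamental solution (x₁, y₁) of x² - 132y² = 1.
  Expand √132 as a continued fraction. a₀ = ⌊√132⌋ = 11; iterate m_{k+1} = d_k·a_k − m_k, d_{k+1} = (132 − m_{k+1}²)/d_k, a_{k+1} = ⌊(a₀ + m_{k+1})/d_{k+1}⌋ (starting m₀ = 0, d₀ = 1), with convergents p_k = a_k·p_{k-1} + p_{k-2}, q_k = a_k·q_{k-1} + q_{k-2} (p₋₁ = 1, q₋₁ = 0):
  k = 0: a₀ = 11; p₀/q₀ = 11/1; p₀² − 132·q₀² = 121 − 132 = -11.
  k = 1: m = 11, d = 11, a = ⌊(11 + 11)/11⌋ = 2; p/q = (2·11 + 1)/(2·1 + 0) = 23/2; p² − 132·q² = 529 − 528 = 1.
  The first convergent with p² − 132·q² = 1 gives the fundamental solution (x₁, y₁) = (23, 2).
Step 2: Apply the recurrence (x_{n+1}, y_{n+1}) = (x₁x_n + 132y₁y_n, x₁y_n + y₁x_n) repeatedly.
  From (x_1, y_1) = (23, 2): x_2 = 23·23 + 132·2·2 = 1057; y_2 = 23·2 + 2·23 = 92.
Step 3: Verify x_2² - 132·y_2² = 1117249 - 1117248 = 1 (should be 1). ✓

(x_1, y_1) = (23, 2); (x_2, y_2) = (1057, 92).


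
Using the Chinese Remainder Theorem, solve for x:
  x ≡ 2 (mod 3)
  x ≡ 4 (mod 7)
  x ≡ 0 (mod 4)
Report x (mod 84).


Moduli 3, 7, 4 are pairwise coprime; by CRT there is a unique solution modulo M = 3 · 7 · 4 = 84.
Solve pairwise, accumulating the modulus:
  Start with x ≡ 2 (mod 3).
  Combine with x ≡ 4 (mod 7): since gcd(3, 7) = 1, we get a unique residue mod 21.
    Write x = 2 + 3·t and substitute into x ≡ 4 (mod 7): 3·t ≡ 4 − 2 = 2 (mod 7).
    The inverse of 3 mod 7 is 5 (since 3·5 = 15 = 2·7 + 1), so t ≡ 5·2 = 10 ≡ 3 (mod 7).
    Then x = 2 + 3·3 = 11, valid modulo lcm(3, 7) = 21: x ≡ 11 (mod 21).
  Combine with x ≡ 0 (mod 4): since gcd(21, 4) = 1, we get a unique residue mod 84.
    Write x = 11 + 21·t and substitute into x ≡ 0 (mod 4): 21·t ≡ 0 − 11 = -11 (mod 4).
    Reduce coefficients mod 4: 1·t ≡ 1 (mod 4).
    So t ≡ 1 (mod 4).
    Then x = 11 + 21·1 = 32, valid modulo lcm(21, 4) = 84: x ≡ 32 (mod 84).
Verify: 32 mod 3 = 2 ✓, 32 mod 7 = 4 ✓, 32 mod 4 = 0 ✓.

x ≡ 32 (mod 84).


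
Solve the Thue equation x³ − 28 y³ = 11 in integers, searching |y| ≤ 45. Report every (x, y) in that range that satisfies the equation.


The equation is x³ - 28y³ = 11. For fixed y, x³ = 28·y³ + 11, so a solution requires the RHS to be a perfect cube.
Strategy: iterate y from -45 to 45, compute RHS = 28·y³ + 11, and check whether it is a (positive or negative) perfect cube.
Check small values of y:
  y = 0: RHS = 11 is not a perfect cube.
  y = 1: RHS = 39 is not a perfect cube.
  y = -1: RHS = -17 is not a perfect cube.
  y = 2: RHS = 235 is not a perfect cube.
  y = -2: RHS = -213 is not a perfect cube.
  y = 3: RHS = 767 is not a perfect cube.
  y = -3: RHS = -745 is not a perfect cube.
Continuing the search up to |y| = 45 finds no solutions either.
No (x, y) in the scanned range satisfies the equation.

No integer solutions with |y| ≤ 45.


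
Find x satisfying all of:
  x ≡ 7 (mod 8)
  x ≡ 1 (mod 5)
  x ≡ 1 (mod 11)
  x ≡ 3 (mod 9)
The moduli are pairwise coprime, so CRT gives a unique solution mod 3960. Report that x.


Product of moduli M = 8 · 5 · 11 · 9 = 3960.
Merge one congruence at a time:
  Start: x ≡ 7 (mod 8).
  Combine with x ≡ 1 (mod 5); new modulus lcm = 40.
    Write x = 7 + 8·t and substitute into x ≡ 1 (mod 5): 8·t ≡ 1 − 7 = -6 (mod 5).
    Reduce coefficients mod 5: 3·t ≡ 4 (mod 5).
    The inverse of 3 mod 5 is 2 (since 3·2 = 6 = 1·5 + 1), so t ≡ 2·4 = 8 ≡ 3 (mod 5).
    Then x = 7 + 8·3 = 31, valid modulo lcm(8, 5) = 40: x ≡ 31 (mod 40).
  Combine with x ≡ 1 (mod 11); new modulus lcm = 440.
    Write x = 31 + 40·t and substitute into x ≡ 1 (mod 11): 40·t ≡ 1 − 31 = -30 (mod 11).
    Reduce coefficients mod 11: 7·t ≡ 3 (mod 11).
    The inverse of 7 mod 11 is 8 (since 7·8 = 56 = 5·11 + 1), so t ≡ 8·3 = 24 ≡ 2 (mod 11).
    Then x = 31 + 40·2 = 111, valid modulo lcm(40, 11) = 440: x ≡ 111 (mod 440).
  Combine with x ≡ 3 (mod 9); new modulus lcm = 3960.
    Write x = 111 + 440·t and substitute into x ≡ 3 (mod 9): 440·t ≡ 3 − 111 = -108 (mod 9).
    Reduce coefficients mod 9: 8·t ≡ 0 (mod 9).
    The inverse of 8 mod 9 is 8 (since 8·8 = 64 = 7·9 + 1), so t ≡ 8·0 = 0 ≡ 0 (mod 9).
    Then x = 111 + 440·0 = 111, valid modulo lcm(440, 9) = 3960: x ≡ 111 (mod 3960).
Verify against each original: 111 mod 8 = 7, 111 mod 5 = 1, 111 mod 11 = 1, 111 mod 9 = 3.

x ≡ 111 (mod 3960).


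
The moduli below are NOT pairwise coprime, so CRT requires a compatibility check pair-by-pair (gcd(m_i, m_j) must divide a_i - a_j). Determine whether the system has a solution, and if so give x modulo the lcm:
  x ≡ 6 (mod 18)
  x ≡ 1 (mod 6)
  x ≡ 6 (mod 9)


Moduli 18, 6, 9 are not pairwise coprime, so CRT works modulo lcm(m_i) when all pairwise compatibility conditions hold.
Pairwise compatibility: gcd(m_i, m_j) must divide a_i - a_j for every pair.
Merge one congruence at a time:
  Start: x ≡ 6 (mod 18).
  Combine with x ≡ 1 (mod 6): gcd(18, 6) = 6, and 1 - 6 = -5 is NOT divisible by 6.
    ⇒ system is inconsistent (no integer solution).

No solution (the system is inconsistent).


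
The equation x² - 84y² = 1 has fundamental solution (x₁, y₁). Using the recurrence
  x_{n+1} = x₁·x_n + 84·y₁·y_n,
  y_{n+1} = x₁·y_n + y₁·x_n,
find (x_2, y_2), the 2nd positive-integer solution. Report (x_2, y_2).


Step 1: Find the fundamental solution (x₁, y₁) of x² - 84y² = 1.
  Expand √84 as a continued fraction. a₀ = ⌊√84⌋ = 9; iterate m_{k+1} = d_k·a_k − m_k, d_{k+1} = (84 − m_{k+1}²)/d_k, a_{k+1} = ⌊(a₀ + m_{k+1})/d_{k+1}⌋ (starting m₀ = 0, d₀ = 1), with convergents p_k = a_k·p_{k-1} + p_{k-2}, q_k = a_k·q_{k-1} + q_{k-2} (p₋₁ = 1, q₋₁ = 0):
  k = 0: a₀ = 9; p₀/q₀ = 9/1; p₀² − 84·q₀² = 81 − 84 = -3.
  k = 1: m = 9, d = 3, a = ⌊(9 + 9)/3⌋ = 6; p/q = (6·9 + 1)/(6·1 + 0) = 55/6; p² − 84·q² = 3025 − 3024 = 1.
  The first convergent with p² − 84·q² = 1 gives the fundamental solution (x₁, y₁) = (55, 6).
Step 2: Apply the recurrence (x_{n+1}, y_{n+1}) = (x₁x_n + 84y₁y_n, x₁y_n + y₁x_n) repeatedly.
  From (x_1, y_1) = (55, 6): x_2 = 55·55 + 84·6·6 = 6049; y_2 = 55·6 + 6·55 = 660.
Step 3: Verify x_2² - 84·y_2² = 36590401 - 36590400 = 1 (should be 1). ✓

(x_1, y_1) = (55, 6); (x_2, y_2) = (6049, 660).
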